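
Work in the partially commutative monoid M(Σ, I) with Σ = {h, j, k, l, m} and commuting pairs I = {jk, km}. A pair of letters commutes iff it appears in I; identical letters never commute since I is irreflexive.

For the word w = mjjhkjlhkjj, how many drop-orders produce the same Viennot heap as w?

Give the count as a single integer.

6

drop 0:m onto floor
drop 1:j onto {0:m}
drop 2:j onto {1:j}
drop 3:h onto {2:j}
drop 4:k onto {3:h}
drop 5:j onto {3:h}
drop 6:l onto {4:k, 5:j}
drop 7:h onto {6:l}
drop 8:k onto {7:h}
drop 9:j onto {7:h}
drop 10:j onto {9:j}
ground layer = {0:m}
drop-orders for the pieces not yet dropped (sum over which currently-grounded one goes next):
  1 to go: {8} 1  {10} 1
  2 to go: {8,10} 2  {9,10} 1
  3 to go: {8,9,10} 3
  4 to go: {7,8,9,10} 3
  5 to go: {6,7,8,9,10} 3
  6 to go: {4,6,7,8,9,10} 3  {5,6,7,8,9,10} 3
  7 to go: {4,5,6,7,8,9,10} 6
  8 to go: {3,4,5,6,7,8,9,10} 6
  9 to go: {2,3,4,5,6,7,8,9,10} 6
  if 0:m drops first: 6 orders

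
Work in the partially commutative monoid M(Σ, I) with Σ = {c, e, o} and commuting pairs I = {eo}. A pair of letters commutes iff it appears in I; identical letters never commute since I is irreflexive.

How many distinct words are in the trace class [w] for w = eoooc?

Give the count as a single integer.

4

drop 0:e onto floor
drop 1:o onto floor
drop 2:o onto {1:o}
drop 3:o onto {2:o}
drop 4:c onto {0:e, 3:o}
ground layer = {0:e, 1:o}
drop-orders for the pieces not yet dropped (sum over which currently-grounded one goes next):
  1 to go: {4} 1
  2 to go: {0,4} 1  {3,4} 1
  3 to go: {0,3,4} 2  {2,3,4} 1
  if 0:e drops first: 1 orders
  if 1:o drops first: 3 orders
heap linearizations: 4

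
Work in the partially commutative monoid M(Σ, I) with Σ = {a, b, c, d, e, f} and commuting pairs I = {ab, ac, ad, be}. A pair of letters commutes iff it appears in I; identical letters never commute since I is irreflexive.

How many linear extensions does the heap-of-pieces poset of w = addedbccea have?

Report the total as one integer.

3

piece 0:a — minimal
piece 1:d — minimal
piece 2:d rests on {1:d}
piece 3:e rests on {0:a, 2:d}
piece 4:d rests on {3:e}
piece 5:b rests on {4:d}
piece 6:c rests on {5:b}
piece 7:c rests on {6:c}
piece 8:e rests on {7:c}
piece 9:a rests on {8:e}
minimal pieces: {0:a, 1:d}
ways to finish when only these pieces remain (= sum over removing one remaining piece with nothing left below it):
  1 left: {9}→1
  2 left: {8,9}→1
  3 left: {7,8,9}→1
  4 left: {6,7,8,9}→1
  5 left: {5,6,7,8,9}→1
  6 left: {4,5,6,7,8,9}→1
  7 left: {3,4,5,6,7,8,9}→1
  8 left: {0,3,4,5,6,7,8,9}→1  {2,3,4,5,6,7,8,9}→1
  placing 0:a first → 1 extensions
  placing 1:d first → 2 extensions
total linear extensions = 3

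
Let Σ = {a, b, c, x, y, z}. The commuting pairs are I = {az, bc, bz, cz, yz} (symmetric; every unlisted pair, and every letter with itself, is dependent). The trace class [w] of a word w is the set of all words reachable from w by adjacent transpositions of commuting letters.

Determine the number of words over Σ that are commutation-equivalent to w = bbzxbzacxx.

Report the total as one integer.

12

drop 0:b onto floor
drop 1:b onto {0:b}
drop 2:z onto floor
drop 3:x onto {1:b, 2:z}
drop 4:b onto {3:x}
drop 5:z onto {3:x}
drop 6:a onto {4:b}
drop 7:c onto {6:a}
drop 8:x onto {5:z, 7:c}
drop 9:x onto {8:x}
ground layer = {0:b, 2:z}
drop-orders for the pieces not yet dropped (sum over which currently-grounded one goes next):
  1 to go: {9} 1
  2 to go: {8,9} 1
  3 to go: {5,8,9} 1  {7,8,9} 1
  4 to go: {5,7,8,9} 2  {6,7,8,9} 1
  5 to go: {4,6,7,8,9} 1  {5,6,7,8,9} 3
  6 to go: {4,5,6,7,8,9} 4
  7 to go: {3,4,5,6,7,8,9} 4
  8 to go: {1,3,4,5,6,7,8,9} 4  {2,3,4,5,6,7,8,9} 4
  if 0:b drops first: 8 orders
  if 2:z drops first: 4 orders
heap linearizations: 12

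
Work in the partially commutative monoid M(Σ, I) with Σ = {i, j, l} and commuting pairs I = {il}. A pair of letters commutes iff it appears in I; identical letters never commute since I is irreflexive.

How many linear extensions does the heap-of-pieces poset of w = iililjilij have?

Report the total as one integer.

0(i) covers ∅
1(i) covers 0:i
2(l) covers ∅
3(i) covers 1:i
4(l) covers 2:l
5(j) covers 3:i, 4:l
6(i) covers 5:j
7(l) covers 5:j
8(i) covers 6:i
9(j) covers 7:l, 8:i
floor of heap: 0:i, 2:l
completions by unplaced set U, small U first (add the entries for U minus each lowest piece of U):
  |U|=1: {9}:1
  |U|=2: {7,9}:1  {8,9}:1
  |U|=3: {6,8,9}:1  {7,8,9}:2
  |U|=4: {6,7,8,9}:3
  |U|=5: {5,6,7,8,9}:3
  |U|=6: {3,5,6,7,8,9}:3  {4,5,6,7,8,9}:3
  |U|=7: {1,3,5,6,7,8,9}:3  {2,4,5,6,7,8,9}:3  {3,4,5,6,7,8,9}:6
  |U|=8: {0,1,3,5,6,7,8,9}:3  {1,3,4,5,6,7,8,9}:9  {2,3,4,5,6,7,8,9}:9
  start at 0(i): 18
  start at 2(l): 12
sum over floor = 30

30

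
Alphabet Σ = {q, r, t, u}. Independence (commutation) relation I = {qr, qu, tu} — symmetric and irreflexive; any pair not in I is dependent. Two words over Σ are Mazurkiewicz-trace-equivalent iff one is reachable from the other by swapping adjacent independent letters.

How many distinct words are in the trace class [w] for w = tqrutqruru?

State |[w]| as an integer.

0(t) covers ∅
1(q) covers 0:t
2(r) covers 0:t
3(u) covers 2:r
4(t) covers 1:q, 2:r
5(q) covers 4:t
6(r) covers 3:u, 4:t
7(u) covers 6:r
8(r) covers 7:u
9(u) covers 8:r
floor of heap: 0:t
completions by unplaced set U, small U first (add the entries for U minus each lowest piece of U):
  |U|=1: {5}:1  {9}:1
  |U|=2: {5,9}:2  {8,9}:1
  |U|=3: {5,8,9}:3  {7,8,9}:1
  |U|=4: {5,7,8,9}:4  {6,7,8,9}:1
  |U|=5: {3,6,7,8,9}:1  {5,6,7,8,9}:5
  |U|=6: {3,5,6,7,8,9}:6  {4,5,6,7,8,9}:5
  |U|=7: {1,4,5,6,7,8,9}:5  {3,4,5,6,7,8,9}:11
  |U|=8: {1,3,4,5,6,7,8,9}:16  {2,3,4,5,6,7,8,9}:11
  start at 0(t): 27

27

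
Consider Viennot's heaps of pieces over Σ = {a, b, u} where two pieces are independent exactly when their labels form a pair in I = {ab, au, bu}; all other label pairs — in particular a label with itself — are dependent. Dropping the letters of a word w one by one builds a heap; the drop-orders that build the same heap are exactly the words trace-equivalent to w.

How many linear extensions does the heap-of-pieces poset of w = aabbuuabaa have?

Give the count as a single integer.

#0=a has no predecessor
#1=a depends on [0:a]
#2=b has no predecessor
#3=b depends on [2:b]
#4=u has no predecessor
#5=u depends on [4:u]
#6=a depends on [1:a]
#7=b depends on [3:b]
#8=a depends on [6:a]
#9=a depends on [8:a]
sources: [0:a, 2:b, 4:u]
N(rest) = Σ N(rest − s) over sources s of rest; N(one piece) = 1:
  size 1 → [5]=1  [7]=1  [9]=1
  size 2 → [3,7]=1  [4,5]=1  [5,7]=2  [5,9]=2  [7,9]=2  [8,9]=1
  size 3 → [2,3,7]=1  [3,5,7]=3  [3,7,9]=3  [4,5,7]=3  [4,5,9]=3  [5,7,9]=6  [5,8,9]=3  [6,8,9]=1  [7,8,9]=3
  size 4 → [1,6,8,9]=1  [2,3,5,7]=4  [2,3,7,9]=4  [3,4,5,7]=6  [3,5,7,9]=12  [3,7,8,9]=6  [4,5,7,9]=12  [4,5,8,9]=6  [5,6,8,9]=4  [5,7,8,9]=12  [6,7,8,9]=4
  size 5 → [0,1,6,8,9]=1  [1,5,6,8,9]=5  [1,6,7,8,9]=5  [2,3,4,5,7]=10  [2,3,5,7,9]=20  [2,3,7,8,9]=10  [3,4,5,7,9]=30  [3,5,7,8,9]=30  [3,6,7,8,9]=10  [4,5,6,8,9]=10  [4,5,7,8,9]=30  [5,6,7,8,9]=20
  size 6 → [0,1,5,6,8,9]=6  [0,1,6,7,8,9]=6  [1,3,6,7,8,9]=15  [1,4,5,6,8,9]=15  [1,5,6,7,8,9]=30  [2,3,4,5,7,9]=60  [2,3,5,7,8,9]=60  [2,3,6,7,8,9]=20  [3,4,5,7,8,9]=90  [3,5,6,7,8,9]=60  [4,5,6,7,8,9]=60
  size 7 → [0,1,3,6,7,8,9]=21  [0,1,4,5,6,8,9]=21  [0,1,5,6,7,8,9]=42  [1,2,3,6,7,8,9]=35  [1,3,5,6,7,8,9]=105  [1,4,5,6,7,8,9]=105  [2,3,4,5,7,8,9]=210  [2,3,5,6,7,8,9]=140  [3,4,5,6,7,8,9]=210
  size 8 → [0,1,2,3,6,7,8,9]=56  [0,1,3,5,6,7,8,9]=168  [0,1,4,5,6,7,8,9]=168  [1,2,3,5,6,7,8,9]=280  [1,3,4,5,6,7,8,9]=420  [2,3,4,5,6,7,8,9]=560
  first=0(a) contributes 1260
  first=2(b) contributes 756
  first=4(u) contributes 504
|[w]| = 2520

2520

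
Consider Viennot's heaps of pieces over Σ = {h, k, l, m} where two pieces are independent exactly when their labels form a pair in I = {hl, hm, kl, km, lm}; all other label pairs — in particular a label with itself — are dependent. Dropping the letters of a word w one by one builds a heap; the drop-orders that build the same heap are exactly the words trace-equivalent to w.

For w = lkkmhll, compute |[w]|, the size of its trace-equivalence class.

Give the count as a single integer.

drop 0:l onto floor
drop 1:k onto floor
drop 2:k onto {1:k}
drop 3:m onto floor
drop 4:h onto {2:k}
drop 5:l onto {0:l}
drop 6:l onto {5:l}
ground layer = {0:l, 1:k, 3:m}
drop-orders for the pieces not yet dropped (sum over which currently-grounded one goes next):
  1 to go: {3} 1  {4} 1  {6} 1
  2 to go: {2,4} 1  {3,4} 2  {3,6} 2  {4,6} 2  {5,6} 1
  3 to go: {0,5,6} 1  {1,2,4} 1  {2,3,4} 3  {2,4,6} 3  {3,4,6} 6  {3,5,6} 3  {4,5,6} 3
  4 to go: {0,3,5,6} 4  {0,4,5,6} 4  {1,2,3,4} 4  {1,2,4,6} 4  {2,3,4,6} 12  {2,4,5,6} 6  {3,4,5,6} 12
  5 to go: {0,2,4,5,6} 10  {0,3,4,5,6} 20  {1,2,3,4,6} 20  {1,2,4,5,6} 10  {2,3,4,5,6} 30
  if 0:l drops first: 60 orders
  if 1:k drops first: 60 orders
  if 3:m drops first: 20 orders
heap linearizations: 140

140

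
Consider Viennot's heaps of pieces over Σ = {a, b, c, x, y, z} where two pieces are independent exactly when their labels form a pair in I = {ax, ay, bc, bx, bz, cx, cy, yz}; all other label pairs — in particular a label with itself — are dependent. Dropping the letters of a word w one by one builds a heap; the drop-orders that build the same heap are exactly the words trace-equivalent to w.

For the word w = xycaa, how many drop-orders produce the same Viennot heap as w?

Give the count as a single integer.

piece 0:x — minimal
piece 1:y rests on {0:x}
piece 2:c — minimal
piece 3:a rests on {2:c}
piece 4:a rests on {3:a}
minimal pieces: {0:x, 2:c}
ways to finish when only these pieces remain (= sum over removing one remaining piece with nothing left below it):
  1 left: {1}→1  {4}→1
  2 left: {0,1}→1  {1,4}→2  {3,4}→1
  3 left: {0,1,4}→3  {1,3,4}→3  {2,3,4}→1
  placing 0:x first → 4 extensions
  placing 2:c first → 6 extensions
total linear extensions = 10

10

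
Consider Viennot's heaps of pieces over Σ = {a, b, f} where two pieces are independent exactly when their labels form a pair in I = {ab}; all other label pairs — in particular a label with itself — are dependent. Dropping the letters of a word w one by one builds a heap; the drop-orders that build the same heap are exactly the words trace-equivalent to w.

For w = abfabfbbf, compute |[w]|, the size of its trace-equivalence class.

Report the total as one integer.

0(a) covers ∅
1(b) covers ∅
2(f) covers 0:a, 1:b
3(a) covers 2:f
4(b) covers 2:f
5(f) covers 3:a, 4:b
6(b) covers 5:f
7(b) covers 6:b
8(f) covers 7:b
floor of heap: 0:a, 1:b
completions by unplaced set U, small U first (add the entries for U minus each lowest piece of U):
  |U|=1: {8}:1
  |U|=2: {7,8}:1
  |U|=3: {6,7,8}:1
  |U|=4: {5,6,7,8}:1
  |U|=5: {3,5,6,7,8}:1  {4,5,6,7,8}:1
  |U|=6: {3,4,5,6,7,8}:2
  |U|=7: {2,3,4,5,6,7,8}:2
  start at 0(a): 2
  start at 1(b): 2
sum over floor = 4

4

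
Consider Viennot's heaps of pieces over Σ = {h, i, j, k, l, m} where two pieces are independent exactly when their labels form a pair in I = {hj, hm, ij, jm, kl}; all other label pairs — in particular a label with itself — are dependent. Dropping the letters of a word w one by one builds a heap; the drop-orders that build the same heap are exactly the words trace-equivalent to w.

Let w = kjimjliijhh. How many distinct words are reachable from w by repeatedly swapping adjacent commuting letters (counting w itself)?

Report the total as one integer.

0(k) covers ∅
1(j) covers 0:k
2(i) covers 0:k
3(m) covers 2:i
4(j) covers 1:j
5(l) covers 3:m, 4:j
6(i) covers 5:l
7(i) covers 6:i
8(j) covers 5:l
9(h) covers 7:i
10(h) covers 9:h
floor of heap: 0:k
completions by unplaced set U, small U first (add the entries for U minus each lowest piece of U):
  |U|=1: {8}:1  {10}:1
  |U|=2: {8,10}:2  {9,10}:1
  |U|=3: {7,9,10}:1  {8,9,10}:3
  |U|=4: {6,7,9,10}:1  {7,8,9,10}:4
  |U|=5: {6,7,8,9,10}:5
  |U|=6: {5,6,7,8,9,10}:5
  |U|=7: {3,5,6,7,8,9,10}:5  {4,5,6,7,8,9,10}:5
  |U|=8: {1,4,5,6,7,8,9,10}:5  {2,3,5,6,7,8,9,10}:5  {3,4,5,6,7,8,9,10}:10
  |U|=9: {1,3,4,5,6,7,8,9,10}:15  {2,3,4,5,6,7,8,9,10}:15
  start at 0(k): 30

30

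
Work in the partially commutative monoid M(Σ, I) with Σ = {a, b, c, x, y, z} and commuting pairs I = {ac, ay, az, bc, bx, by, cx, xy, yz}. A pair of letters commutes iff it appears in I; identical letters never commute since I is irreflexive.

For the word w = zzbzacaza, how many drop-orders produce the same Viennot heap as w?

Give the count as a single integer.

20

#0=z has no predecessor
#1=z depends on [0:z]
#2=b depends on [1:z]
#3=z depends on [2:b]
#4=a depends on [2:b]
#5=c depends on [3:z]
#6=a depends on [4:a]
#7=z depends on [5:c]
#8=a depends on [6:a]
sources: [0:z]
N(rest) = Σ N(rest − s) over sources s of rest; N(one piece) = 1:
  size 1 → [7]=1  [8]=1
  size 2 → [5,7]=1  [6,8]=1  [7,8]=2
  size 3 → [3,5,7]=1  [4,6,8]=1  [5,7,8]=3  [6,7,8]=3
  size 4 → [3,5,7,8]=4  [4,6,7,8]=4  [5,6,7,8]=6
  size 5 → [3,5,6,7,8]=10  [4,5,6,7,8]=10
  size 6 → [3,4,5,6,7,8]=20
  size 7 → [2,3,4,5,6,7,8]=20
  first=0(z) contributes 20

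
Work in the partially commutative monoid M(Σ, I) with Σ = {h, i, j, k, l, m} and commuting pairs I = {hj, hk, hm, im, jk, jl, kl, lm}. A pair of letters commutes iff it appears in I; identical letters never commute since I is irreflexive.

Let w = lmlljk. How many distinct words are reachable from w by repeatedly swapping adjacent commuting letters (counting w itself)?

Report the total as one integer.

40

0(l) covers ∅
1(m) covers ∅
2(l) covers 0:l
3(l) covers 2:l
4(j) covers 1:m
5(k) covers 1:m
floor of heap: 0:l, 1:m
completions by unplaced set U, small U first (add the entries for U minus each lowest piece of U):
  |U|=1: {3}:1  {4}:1  {5}:1
  |U|=2: {2,3}:1  {3,4}:2  {3,5}:2  {4,5}:2
  |U|=3: {0,2,3}:1  {1,4,5}:2  {2,3,4}:3  {2,3,5}:3  {3,4,5}:6
  |U|=4: {0,2,3,4}:4  {0,2,3,5}:4  {1,3,4,5}:8  {2,3,4,5}:12
  start at 0(l): 20
  start at 1(m): 20
sum over floor = 40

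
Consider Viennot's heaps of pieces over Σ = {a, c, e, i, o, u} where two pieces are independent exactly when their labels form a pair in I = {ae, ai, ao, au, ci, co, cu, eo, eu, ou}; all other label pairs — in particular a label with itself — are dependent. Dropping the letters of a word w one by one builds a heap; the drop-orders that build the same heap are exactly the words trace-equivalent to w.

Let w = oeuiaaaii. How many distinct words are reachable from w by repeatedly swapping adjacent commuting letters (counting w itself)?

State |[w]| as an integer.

0(o) covers ∅
1(e) covers ∅
2(u) covers ∅
3(i) covers 0:o, 1:e, 2:u
4(a) covers ∅
5(a) covers 4:a
6(a) covers 5:a
7(i) covers 3:i
8(i) covers 7:i
floor of heap: 0:o, 1:e, 2:u, 4:a
completions by unplaced set U, small U first (add the entries for U minus each lowest piece of U):
  |U|=1: {6}:1  {8}:1
  |U|=2: {5,6}:1  {6,8}:2  {7,8}:1
  |U|=3: {3,7,8}:1  {4,5,6}:1  {5,6,8}:3  {6,7,8}:3
  |U|=4: {0,3,7,8}:1  {1,3,7,8}:1  {2,3,7,8}:1  {3,6,7,8}:4  {4,5,6,8}:4  {5,6,7,8}:6
  |U|=5: {0,1,3,7,8}:2  {0,2,3,7,8}:2  {0,3,6,7,8}:5  {1,2,3,7,8}:2  {1,3,6,7,8}:5  {2,3,6,7,8}:5  {3,5,6,7,8}:10  {4,5,6,7,8}:10
  |U|=6: {0,1,2,3,7,8}:6  {0,1,3,6,7,8}:12  {0,2,3,6,7,8}:12  {0,3,5,6,7,8}:15  {1,2,3,6,7,8}:12  {1,3,5,6,7,8}:15  {2,3,5,6,7,8}:15  {3,4,5,6,7,8}:20
  |U|=7: {0,1,2,3,6,7,8}:42  {0,1,3,5,6,7,8}:42  {0,2,3,5,6,7,8}:42  {0,3,4,5,6,7,8}:35  {1,2,3,5,6,7,8}:42  {1,3,4,5,6,7,8}:35  {2,3,4,5,6,7,8}:35
  start at 0(o): 112
  start at 1(e): 112
  start at 2(u): 112
  start at 4(a): 168
sum over floor = 504

504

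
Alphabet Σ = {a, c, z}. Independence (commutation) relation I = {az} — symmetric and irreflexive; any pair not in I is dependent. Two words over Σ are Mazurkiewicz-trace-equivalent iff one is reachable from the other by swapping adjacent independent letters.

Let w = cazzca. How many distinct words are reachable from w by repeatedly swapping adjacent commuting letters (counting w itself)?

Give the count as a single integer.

3

piece 0:c — minimal
piece 1:a rests on {0:c}
piece 2:z rests on {0:c}
piece 3:z rests on {2:z}
piece 4:c rests on {1:a, 3:z}
piece 5:a rests on {4:c}
minimal pieces: {0:c}
ways to finish when only these pieces remain (= sum over removing one remaining piece with nothing left below it):
  1 left: {5}→1
  2 left: {4,5}→1
  3 left: {1,4,5}→1  {3,4,5}→1
  4 left: {1,3,4,5}→2  {2,3,4,5}→1
  placing 0:c first → 3 extensions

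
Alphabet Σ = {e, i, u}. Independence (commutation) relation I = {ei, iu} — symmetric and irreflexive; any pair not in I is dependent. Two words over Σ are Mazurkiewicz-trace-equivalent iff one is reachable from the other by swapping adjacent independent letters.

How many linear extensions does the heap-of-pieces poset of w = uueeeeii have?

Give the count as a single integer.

28

drop 0:u onto floor
drop 1:u onto {0:u}
drop 2:e onto {1:u}
drop 3:e onto {2:e}
drop 4:e onto {3:e}
drop 5:e onto {4:e}
drop 6:i onto floor
drop 7:i onto {6:i}
ground layer = {0:u, 6:i}
drop-orders for the pieces not yet dropped (sum over which currently-grounded one goes next):
  1 to go: {5} 1  {7} 1
  2 to go: {4,5} 1  {5,7} 2  {6,7} 1
  3 to go: {3,4,5} 1  {4,5,7} 3  {5,6,7} 3
  4 to go: {2,3,4,5} 1  {3,4,5,7} 4  {4,5,6,7} 6
  5 to go: {1,2,3,4,5} 1  {2,3,4,5,7} 5  {3,4,5,6,7} 10
  6 to go: {0,1,2,3,4,5} 1  {1,2,3,4,5,7} 6  {2,3,4,5,6,7} 15
  if 0:u drops first: 21 orders
  if 6:i drops first: 7 orders
heap linearizations: 28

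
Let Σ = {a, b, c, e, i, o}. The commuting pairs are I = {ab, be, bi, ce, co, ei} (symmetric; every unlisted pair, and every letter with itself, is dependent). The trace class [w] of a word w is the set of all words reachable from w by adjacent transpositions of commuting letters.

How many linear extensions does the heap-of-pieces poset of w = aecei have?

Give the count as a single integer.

0(a) covers ∅
1(e) covers 0:a
2(c) covers 0:a
3(e) covers 1:e
4(i) covers 2:c
floor of heap: 0:a
completions by unplaced set U, small U first (add the entries for U minus each lowest piece of U):
  |U|=1: {3}:1  {4}:1
  |U|=2: {1,3}:1  {2,4}:1  {3,4}:2
  |U|=3: {1,3,4}:3  {2,3,4}:3
  start at 0(a): 6

6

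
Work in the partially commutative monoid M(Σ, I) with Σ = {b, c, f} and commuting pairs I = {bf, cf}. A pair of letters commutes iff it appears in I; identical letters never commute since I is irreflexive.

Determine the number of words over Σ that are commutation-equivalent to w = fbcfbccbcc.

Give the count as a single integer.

45

#0=f has no predecessor
#1=b has no predecessor
#2=c depends on [1:b]
#3=f depends on [0:f]
#4=b depends on [2:c]
#5=c depends on [4:b]
#6=c depends on [5:c]
#7=b depends on [6:c]
#8=c depends on [7:b]
#9=c depends on [8:c]
sources: [0:f, 1:b]
N(rest) = Σ N(rest − s) over sources s of rest; N(one piece) = 1:
  size 1 → [3]=1  [9]=1
  size 2 → [0,3]=1  [3,9]=2  [8,9]=1
  size 3 → [0,3,9]=3  [3,8,9]=3  [7,8,9]=1
  size 4 → [0,3,8,9]=6  [3,7,8,9]=4  [6,7,8,9]=1
  size 5 → [0,3,7,8,9]=10  [3,6,7,8,9]=5  [5,6,7,8,9]=1
  size 6 → [0,3,6,7,8,9]=15  [3,5,6,7,8,9]=6  [4,5,6,7,8,9]=1
  size 7 → [0,3,5,6,7,8,9]=21  [2,4,5,6,7,8,9]=1  [3,4,5,6,7,8,9]=7
  size 8 → [0,3,4,5,6,7,8,9]=28  [1,2,4,5,6,7,8,9]=1  [2,3,4,5,6,7,8,9]=8
  first=0(f) contributes 9
  first=1(b) contributes 36
|[w]| = 45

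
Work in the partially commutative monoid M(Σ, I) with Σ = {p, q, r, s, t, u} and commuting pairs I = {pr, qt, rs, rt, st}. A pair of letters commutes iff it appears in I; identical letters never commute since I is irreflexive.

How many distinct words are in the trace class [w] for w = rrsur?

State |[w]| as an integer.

#0=r has no predecessor
#1=r depends on [0:r]
#2=s has no predecessor
#3=u depends on [1:r, 2:s]
#4=r depends on [3:u]
sources: [0:r, 2:s]
N(rest) = Σ N(rest − s) over sources s of rest; N(one piece) = 1:
  size 1 → [4]=1
  size 2 → [3,4]=1
  size 3 → [1,3,4]=1  [2,3,4]=1
  first=0(r) contributes 2
  first=2(s) contributes 1
|[w]| = 3

3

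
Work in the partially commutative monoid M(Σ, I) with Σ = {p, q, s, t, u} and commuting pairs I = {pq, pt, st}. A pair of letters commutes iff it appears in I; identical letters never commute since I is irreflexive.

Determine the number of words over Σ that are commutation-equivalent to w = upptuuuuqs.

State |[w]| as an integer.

drop 0:u onto floor
drop 1:p onto {0:u}
drop 2:p onto {1:p}
drop 3:t onto {0:u}
drop 4:u onto {2:p, 3:t}
drop 5:u onto {4:u}
drop 6:u onto {5:u}
drop 7:u onto {6:u}
drop 8:q onto {7:u}
drop 9:s onto {8:q}
ground layer = {0:u}
drop-orders for the pieces not yet dropped (sum over which currently-grounded one goes next):
  1 to go: {9} 1
  2 to go: {8,9} 1
  3 to go: {7,8,9} 1
  4 to go: {6,7,8,9} 1
  5 to go: {5,6,7,8,9} 1
  6 to go: {4,5,6,7,8,9} 1
  7 to go: {2,4,5,6,7,8,9} 1  {3,4,5,6,7,8,9} 1
  8 to go: {1,2,4,5,6,7,8,9} 1  {2,3,4,5,6,7,8,9} 2
  if 0:u drops first: 3 orders

3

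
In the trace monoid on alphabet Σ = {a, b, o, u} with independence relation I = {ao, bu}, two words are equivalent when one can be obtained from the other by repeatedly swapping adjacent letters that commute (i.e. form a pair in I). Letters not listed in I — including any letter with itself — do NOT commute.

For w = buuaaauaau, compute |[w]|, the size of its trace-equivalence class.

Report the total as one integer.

3

drop 0:b onto floor
drop 1:u onto floor
drop 2:u onto {1:u}
drop 3:a onto {0:b, 2:u}
drop 4:a onto {3:a}
drop 5:a onto {4:a}
drop 6:u onto {5:a}
drop 7:a onto {6:u}
drop 8:a onto {7:a}
drop 9:u onto {8:a}
ground layer = {0:b, 1:u}
drop-orders for the pieces not yet dropped (sum over which currently-grounded one goes next):
  1 to go: {9} 1
  2 to go: {8,9} 1
  3 to go: {7,8,9} 1
  4 to go: {6,7,8,9} 1
  5 to go: {5,6,7,8,9} 1
  6 to go: {4,5,6,7,8,9} 1
  7 to go: {3,4,5,6,7,8,9} 1
  8 to go: {0,3,4,5,6,7,8,9} 1  {2,3,4,5,6,7,8,9} 1
  if 0:b drops first: 1 orders
  if 1:u drops first: 2 orders
heap linearizations: 3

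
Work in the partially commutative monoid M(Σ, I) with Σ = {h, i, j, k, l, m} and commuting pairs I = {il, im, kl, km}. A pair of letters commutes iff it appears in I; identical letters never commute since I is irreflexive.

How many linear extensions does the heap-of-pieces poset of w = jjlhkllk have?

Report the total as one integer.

6

0(j) covers ∅
1(j) covers 0:j
2(l) covers 1:j
3(h) covers 2:l
4(k) covers 3:h
5(l) covers 3:h
6(l) covers 5:l
7(k) covers 4:k
floor of heap: 0:j
completions by unplaced set U, small U first (add the entries for U minus each lowest piece of U):
  |U|=1: {6}:1  {7}:1
  |U|=2: {4,7}:1  {5,6}:1  {6,7}:2
  |U|=3: {4,6,7}:3  {5,6,7}:3
  |U|=4: {4,5,6,7}:6
  |U|=5: {3,4,5,6,7}:6
  |U|=6: {2,3,4,5,6,7}:6
  start at 0(j): 6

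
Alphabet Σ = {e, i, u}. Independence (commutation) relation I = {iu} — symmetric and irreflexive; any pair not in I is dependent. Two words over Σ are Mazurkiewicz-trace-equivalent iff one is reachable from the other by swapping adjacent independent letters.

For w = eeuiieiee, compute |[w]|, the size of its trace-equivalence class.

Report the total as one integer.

3

drop 0:e onto floor
drop 1:e onto {0:e}
drop 2:u onto {1:e}
drop 3:i onto {1:e}
drop 4:i onto {3:i}
drop 5:e onto {2:u, 4:i}
drop 6:i onto {5:e}
drop 7:e onto {6:i}
drop 8:e onto {7:e}
ground layer = {0:e}
drop-orders for the pieces not yet dropped (sum over which currently-grounded one goes next):
  1 to go: {8} 1
  2 to go: {7,8} 1
  3 to go: {6,7,8} 1
  4 to go: {5,6,7,8} 1
  5 to go: {2,5,6,7,8} 1  {4,5,6,7,8} 1
  6 to go: {2,4,5,6,7,8} 2  {3,4,5,6,7,8} 1
  7 to go: {2,3,4,5,6,7,8} 3
  if 0:e drops first: 3 orders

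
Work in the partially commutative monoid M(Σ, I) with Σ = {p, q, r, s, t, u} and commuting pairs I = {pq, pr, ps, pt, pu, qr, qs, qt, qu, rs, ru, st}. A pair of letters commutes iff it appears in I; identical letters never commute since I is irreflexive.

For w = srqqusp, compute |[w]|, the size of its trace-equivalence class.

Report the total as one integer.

420

#0=s has no predecessor
#1=r has no predecessor
#2=q has no predecessor
#3=q depends on [2:q]
#4=u depends on [0:s]
#5=s depends on [4:u]
#6=p has no predecessor
sources: [0:s, 1:r, 2:q, 6:p]
N(rest) = Σ N(rest − s) over sources s of rest; N(one piece) = 1:
  size 1 → [1]=1  [3]=1  [5]=1  [6]=1
  size 2 → [1,3]=2  [1,5]=2  [1,6]=2  [2,3]=1  [3,5]=2  [3,6]=2  [4,5]=1  [5,6]=2
  size 3 → [0,4,5]=1  [1,2,3]=3  [1,3,5]=6  [1,3,6]=6  [1,4,5]=3  [1,5,6]=6  [2,3,5]=3  [2,3,6]=3  [3,4,5]=3  [3,5,6]=6  [4,5,6]=3
  size 4 → [0,1,4,5]=4  [0,3,4,5]=4  [0,4,5,6]=4  [1,2,3,5]=12  [1,2,3,6]=12  [1,3,4,5]=12  [1,3,5,6]=24  [1,4,5,6]=12  [2,3,4,5]=6  [2,3,5,6]=12  [3,4,5,6]=12
  size 5 → [0,1,3,4,5]=20  [0,1,4,5,6]=20  [0,2,3,4,5]=10  [0,3,4,5,6]=20  [1,2,3,4,5]=30  [1,2,3,5,6]=60  [1,3,4,5,6]=60  [2,3,4,5,6]=30
  first=0(s) contributes 180
  first=1(r) contributes 60
  first=2(q) contributes 120
  first=6(p) contributes 60
|[w]| = 420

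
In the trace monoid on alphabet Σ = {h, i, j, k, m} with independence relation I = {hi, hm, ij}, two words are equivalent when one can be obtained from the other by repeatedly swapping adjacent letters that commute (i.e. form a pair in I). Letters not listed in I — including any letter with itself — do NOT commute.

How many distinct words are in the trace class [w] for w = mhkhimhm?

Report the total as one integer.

20

#0=m has no predecessor
#1=h has no predecessor
#2=k depends on [0:m, 1:h]
#3=h depends on [2:k]
#4=i depends on [2:k]
#5=m depends on [4:i]
#6=h depends on [3:h]
#7=m depends on [5:m]
sources: [0:m, 1:h]
N(rest) = Σ N(rest − s) over sources s of rest; N(one piece) = 1:
  size 1 → [6]=1  [7]=1
  size 2 → [3,6]=1  [5,7]=1  [6,7]=2
  size 3 → [3,6,7]=3  [4,5,7]=1  [5,6,7]=3
  size 4 → [3,5,6,7]=6  [4,5,6,7]=4
  size 5 → [3,4,5,6,7]=10
  size 6 → [2,3,4,5,6,7]=10
  first=0(m) contributes 10
  first=1(h) contributes 10
|[w]| = 20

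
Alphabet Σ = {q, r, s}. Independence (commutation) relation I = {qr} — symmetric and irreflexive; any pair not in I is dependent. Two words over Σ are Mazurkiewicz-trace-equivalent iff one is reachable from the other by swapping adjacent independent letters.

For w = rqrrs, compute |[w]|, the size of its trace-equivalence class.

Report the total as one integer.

0(r) covers ∅
1(q) covers ∅
2(r) covers 0:r
3(r) covers 2:r
4(s) covers 1:q, 3:r
floor of heap: 0:r, 1:q
completions by unplaced set U, small U first (add the entries for U minus each lowest piece of U):
  |U|=1: {4}:1
  |U|=2: {1,4}:1  {3,4}:1
  |U|=3: {1,3,4}:2  {2,3,4}:1
  start at 0(r): 3
  start at 1(q): 1
sum over floor = 4

4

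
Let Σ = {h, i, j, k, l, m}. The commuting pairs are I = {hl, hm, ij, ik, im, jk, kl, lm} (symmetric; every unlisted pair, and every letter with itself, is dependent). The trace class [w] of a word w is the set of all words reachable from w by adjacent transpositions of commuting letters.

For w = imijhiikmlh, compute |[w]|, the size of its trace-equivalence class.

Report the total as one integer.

156

0(i) covers ∅
1(m) covers ∅
2(i) covers 0:i
3(j) covers 1:m
4(h) covers 2:i, 3:j
5(i) covers 4:h
6(i) covers 5:i
7(k) covers 4:h
8(m) covers 7:k
9(l) covers 6:i
10(h) covers 6:i, 7:k
floor of heap: 0:i, 1:m
completions by unplaced set U, small U first (add the entries for U minus each lowest piece of U):
  |U|=1: {8}:1  {9}:1  {10}:1
  |U|=2: {8,9}:2  {8,10}:2  {9,10}:2
  |U|=3: {6,9,10}:2  {7,8,10}:2  {8,9,10}:6
  |U|=4: {5,6,9,10}:2  {6,8,9,10}:8  {7,8,9,10}:8
  |U|=5: {5,6,8,9,10}:10  {6,7,8,9,10}:16
  |U|=6: {5,6,7,8,9,10}:26
  |U|=7: {4,5,6,7,8,9,10}:26
  |U|=8: {2,4,5,6,7,8,9,10}:26  {3,4,5,6,7,8,9,10}:26
  |U|=9: {0,2,4,5,6,7,8,9,10}:26  {1,3,4,5,6,7,8,9,10}:26  {2,3,4,5,6,7,8,9,10}:52
  start at 0(i): 78
  start at 1(m): 78
sum over floor = 156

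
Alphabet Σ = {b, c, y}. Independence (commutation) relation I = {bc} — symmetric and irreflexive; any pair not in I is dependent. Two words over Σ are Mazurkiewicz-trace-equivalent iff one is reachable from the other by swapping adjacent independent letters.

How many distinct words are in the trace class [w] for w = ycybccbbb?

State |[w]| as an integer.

0(y) covers ∅
1(c) covers 0:y
2(y) covers 1:c
3(b) covers 2:y
4(c) covers 2:y
5(c) covers 4:c
6(b) covers 3:b
7(b) covers 6:b
8(b) covers 7:b
floor of heap: 0:y
completions by unplaced set U, small U first (add the entries for U minus each lowest piece of U):
  |U|=1: {5}:1  {8}:1
  |U|=2: {4,5}:1  {5,8}:2  {7,8}:1
  |U|=3: {4,5,8}:3  {5,7,8}:3  {6,7,8}:1
  |U|=4: {3,6,7,8}:1  {4,5,7,8}:6  {5,6,7,8}:4
  |U|=5: {3,5,6,7,8}:5  {4,5,6,7,8}:10
  |U|=6: {3,4,5,6,7,8}:15
  |U|=7: {2,3,4,5,6,7,8}:15
  start at 0(y): 15

15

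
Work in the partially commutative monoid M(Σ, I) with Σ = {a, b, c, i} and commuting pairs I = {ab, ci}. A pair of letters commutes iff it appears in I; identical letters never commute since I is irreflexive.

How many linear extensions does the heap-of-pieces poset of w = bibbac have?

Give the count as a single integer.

3

0(b) covers ∅
1(i) covers 0:b
2(b) covers 1:i
3(b) covers 2:b
4(a) covers 1:i
5(c) covers 3:b, 4:a
floor of heap: 0:b
completions by unplaced set U, small U first (add the entries for U minus each lowest piece of U):
  |U|=1: {5}:1
  |U|=2: {3,5}:1  {4,5}:1
  |U|=3: {2,3,5}:1  {3,4,5}:2
  |U|=4: {2,3,4,5}:3
  start at 0(b): 3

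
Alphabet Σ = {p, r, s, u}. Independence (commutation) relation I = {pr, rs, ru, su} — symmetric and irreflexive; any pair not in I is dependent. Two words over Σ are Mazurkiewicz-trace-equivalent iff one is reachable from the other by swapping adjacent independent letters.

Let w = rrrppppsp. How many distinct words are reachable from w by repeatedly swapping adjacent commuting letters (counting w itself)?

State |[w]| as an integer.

piece 0:r — minimal
piece 1:r rests on {0:r}
piece 2:r rests on {1:r}
piece 3:p — minimal
piece 4:p rests on {3:p}
piece 5:p rests on {4:p}
piece 6:p rests on {5:p}
piece 7:s rests on {6:p}
piece 8:p rests on {7:s}
minimal pieces: {0:r, 3:p}
ways to finish when only these pieces remain (= sum over removing one remaining piece with nothing left below it):
  1 left: {2}→1  {8}→1
  2 left: {1,2}→1  {2,8}→2  {7,8}→1
  3 left: {0,1,2}→1  {1,2,8}→3  {2,7,8}→3  {6,7,8}→1
  4 left: {0,1,2,8}→4  {1,2,7,8}→6  {2,6,7,8}→4  {5,6,7,8}→1
  5 left: {0,1,2,7,8}→10  {1,2,6,7,8}→10  {2,5,6,7,8}→5  {4,5,6,7,8}→1
  6 left: {0,1,2,6,7,8}→20  {1,2,5,6,7,8}→15  {2,4,5,6,7,8}→6  {3,4,5,6,7,8}→1
  7 left: {0,1,2,5,6,7,8}→35  {1,2,4,5,6,7,8}→21  {2,3,4,5,6,7,8}→7
  placing 0:r first → 28 extensions
  placing 3:p first → 56 extensions
total linear extensions = 84

84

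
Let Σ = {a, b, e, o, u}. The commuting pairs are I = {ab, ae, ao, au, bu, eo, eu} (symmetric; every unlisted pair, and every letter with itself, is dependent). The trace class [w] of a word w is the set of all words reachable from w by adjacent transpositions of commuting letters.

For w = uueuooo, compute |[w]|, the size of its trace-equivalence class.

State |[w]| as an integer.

0(u) covers ∅
1(u) covers 0:u
2(e) covers ∅
3(u) covers 1:u
4(o) covers 3:u
5(o) covers 4:o
6(o) covers 5:o
floor of heap: 0:u, 2:e
completions by unplaced set U, small U first (add the entries for U minus each lowest piece of U):
  |U|=1: {2}:1  {6}:1
  |U|=2: {2,6}:2  {5,6}:1
  |U|=3: {2,5,6}:3  {4,5,6}:1
  |U|=4: {2,4,5,6}:4  {3,4,5,6}:1
  |U|=5: {1,3,4,5,6}:1  {2,3,4,5,6}:5
  start at 0(u): 6
  start at 2(e): 1
sum over floor = 7

7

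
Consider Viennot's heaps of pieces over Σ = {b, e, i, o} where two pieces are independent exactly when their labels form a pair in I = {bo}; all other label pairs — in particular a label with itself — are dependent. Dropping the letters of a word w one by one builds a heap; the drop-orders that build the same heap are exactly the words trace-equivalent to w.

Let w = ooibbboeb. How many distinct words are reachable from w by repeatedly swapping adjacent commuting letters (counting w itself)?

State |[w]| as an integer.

4

#0=o has no predecessor
#1=o depends on [0:o]
#2=i depends on [1:o]
#3=b depends on [2:i]
#4=b depends on [3:b]
#5=b depends on [4:b]
#6=o depends on [2:i]
#7=e depends on [5:b, 6:o]
#8=b depends on [7:e]
sources: [0:o]
N(rest) = Σ N(rest − s) over sources s of rest; N(one piece) = 1:
  size 1 → [8]=1
  size 2 → [7,8]=1
  size 3 → [5,7,8]=1  [6,7,8]=1
  size 4 → [4,5,7,8]=1  [5,6,7,8]=2
  size 5 → [3,4,5,7,8]=1  [4,5,6,7,8]=3
  size 6 → [3,4,5,6,7,8]=4
  size 7 → [2,3,4,5,6,7,8]=4
  first=0(o) contributes 4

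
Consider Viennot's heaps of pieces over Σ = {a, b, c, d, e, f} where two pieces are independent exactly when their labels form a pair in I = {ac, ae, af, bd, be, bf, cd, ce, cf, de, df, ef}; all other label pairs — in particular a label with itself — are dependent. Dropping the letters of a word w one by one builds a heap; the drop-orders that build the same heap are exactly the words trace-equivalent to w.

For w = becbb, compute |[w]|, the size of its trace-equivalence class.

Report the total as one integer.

5

drop 0:b onto floor
drop 1:e onto floor
drop 2:c onto {0:b}
drop 3:b onto {2:c}
drop 4:b onto {3:b}
ground layer = {0:b, 1:e}
drop-orders for the pieces not yet dropped (sum over which currently-grounded one goes next):
  1 to go: {1} 1  {4} 1
  2 to go: {1,4} 2  {3,4} 1
  3 to go: {1,3,4} 3  {2,3,4} 1
  if 0:b drops first: 4 orders
  if 1:e drops first: 1 orders
heap linearizations: 5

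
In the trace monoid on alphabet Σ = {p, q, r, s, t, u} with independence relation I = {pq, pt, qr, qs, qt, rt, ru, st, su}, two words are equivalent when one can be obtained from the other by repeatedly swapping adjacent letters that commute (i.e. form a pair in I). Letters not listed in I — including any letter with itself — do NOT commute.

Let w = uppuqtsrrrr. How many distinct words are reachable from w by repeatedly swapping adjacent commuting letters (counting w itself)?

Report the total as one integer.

drop 0:u onto floor
drop 1:p onto {0:u}
drop 2:p onto {1:p}
drop 3:u onto {2:p}
drop 4:q onto {3:u}
drop 5:t onto {3:u}
drop 6:s onto {2:p}
drop 7:r onto {6:s}
drop 8:r onto {7:r}
drop 9:r onto {8:r}
drop 10:r onto {9:r}
ground layer = {0:u}
drop-orders for the pieces not yet dropped (sum over which currently-grounded one goes next):
  1 to go: {4} 1  {5} 1  {10} 1
  2 to go: {4,5} 2  {4,10} 2  {5,10} 2  {9,10} 1
  3 to go: {3,4,5} 2  {4,5,10} 6  {4,9,10} 3  {5,9,10} 3  {8,9,10} 1
  4 to go: {3,4,5,10} 8  {4,5,9,10} 12  {4,8,9,10} 4  {5,8,9,10} 4  {7,8,9,10} 1
  5 to go: {3,4,5,9,10} 20  {4,5,8,9,10} 20  {4,7,8,9,10} 5  {5,7,8,9,10} 5  {6,7,8,9,10} 1
  6 to go: {3,4,5,8,9,10} 40  {4,5,7,8,9,10} 30  {4,6,7,8,9,10} 6  {5,6,7,8,9,10} 6
  7 to go: {3,4,5,7,8,9,10} 70  {4,5,6,7,8,9,10} 42
  8 to go: {3,4,5,6,7,8,9,10} 112
  9 to go: {2,3,4,5,6,7,8,9,10} 112
  if 0:u drops first: 112 orders

112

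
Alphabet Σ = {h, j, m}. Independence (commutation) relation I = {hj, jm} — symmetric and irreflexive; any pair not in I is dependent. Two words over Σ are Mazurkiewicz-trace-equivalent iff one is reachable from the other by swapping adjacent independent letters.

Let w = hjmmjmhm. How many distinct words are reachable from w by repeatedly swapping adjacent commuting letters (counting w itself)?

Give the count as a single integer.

28

#0=h has no predecessor
#1=j has no predecessor
#2=m depends on [0:h]
#3=m depends on [2:m]
#4=j depends on [1:j]
#5=m depends on [3:m]
#6=h depends on [5:m]
#7=m depends on [6:h]
sources: [0:h, 1:j]
N(rest) = Σ N(rest − s) over sources s of rest; N(one piece) = 1:
  size 1 → [4]=1  [7]=1
  size 2 → [1,4]=1  [4,7]=2  [6,7]=1
  size 3 → [1,4,7]=3  [4,6,7]=3  [5,6,7]=1
  size 4 → [1,4,6,7]=6  [3,5,6,7]=1  [4,5,6,7]=4
  size 5 → [1,4,5,6,7]=10  [2,3,5,6,7]=1  [3,4,5,6,7]=5
  size 6 → [0,2,3,5,6,7]=1  [1,3,4,5,6,7]=15  [2,3,4,5,6,7]=6
  first=0(h) contributes 21
  first=1(j) contributes 7
|[w]| = 28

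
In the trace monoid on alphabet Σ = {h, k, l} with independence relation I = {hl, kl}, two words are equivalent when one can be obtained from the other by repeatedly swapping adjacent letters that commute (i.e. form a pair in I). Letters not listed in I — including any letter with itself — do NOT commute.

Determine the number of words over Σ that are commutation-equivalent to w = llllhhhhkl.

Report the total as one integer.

252

0(l) covers ∅
1(l) covers 0:l
2(l) covers 1:l
3(l) covers 2:l
4(h) covers ∅
5(h) covers 4:h
6(h) covers 5:h
7(h) covers 6:h
8(k) covers 7:h
9(l) covers 3:l
floor of heap: 0:l, 4:h
completions by unplaced set U, small U first (add the entries for U minus each lowest piece of U):
  |U|=1: {8}:1  {9}:1
  |U|=2: {3,9}:1  {7,8}:1  {8,9}:2
  |U|=3: {2,3,9}:1  {3,8,9}:3  {6,7,8}:1  {7,8,9}:3
  |U|=4: {1,2,3,9}:1  {2,3,8,9}:4  {3,7,8,9}:6  {5,6,7,8}:1  {6,7,8,9}:4
  |U|=5: {0,1,2,3,9}:1  {1,2,3,8,9}:5  {2,3,7,8,9}:10  {3,6,7,8,9}:10  {4,5,6,7,8}:1  {5,6,7,8,9}:5
  |U|=6: {0,1,2,3,8,9}:6  {1,2,3,7,8,9}:15  {2,3,6,7,8,9}:20  {3,5,6,7,8,9}:15  {4,5,6,7,8,9}:6
  |U|=7: {0,1,2,3,7,8,9}:21  {1,2,3,6,7,8,9}:35  {2,3,5,6,7,8,9}:35  {3,4,5,6,7,8,9}:21
  |U|=8: {0,1,2,3,6,7,8,9}:56  {1,2,3,5,6,7,8,9}:70  {2,3,4,5,6,7,8,9}:56
  start at 0(l): 126
  start at 4(h): 126
sum over floor = 252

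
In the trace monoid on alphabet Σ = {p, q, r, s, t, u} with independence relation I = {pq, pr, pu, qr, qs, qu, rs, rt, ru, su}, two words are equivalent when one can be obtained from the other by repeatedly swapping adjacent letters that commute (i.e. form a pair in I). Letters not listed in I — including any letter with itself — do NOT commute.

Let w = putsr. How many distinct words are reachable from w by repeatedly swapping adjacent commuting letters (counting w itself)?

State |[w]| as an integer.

10

piece 0:p — minimal
piece 1:u — minimal
piece 2:t rests on {0:p, 1:u}
piece 3:s rests on {2:t}
piece 4:r — minimal
minimal pieces: {0:p, 1:u, 4:r}
ways to finish when only these pieces remain (= sum over removing one remaining piece with nothing left below it):
  1 left: {3}→1  {4}→1
  2 left: {2,3}→1  {3,4}→2
  3 left: {0,2,3}→1  {1,2,3}→1  {2,3,4}→3
  placing 0:p first → 4 extensions
  placing 1:u first → 4 extensions
  placing 4:r first → 2 extensions
total linear extensions = 10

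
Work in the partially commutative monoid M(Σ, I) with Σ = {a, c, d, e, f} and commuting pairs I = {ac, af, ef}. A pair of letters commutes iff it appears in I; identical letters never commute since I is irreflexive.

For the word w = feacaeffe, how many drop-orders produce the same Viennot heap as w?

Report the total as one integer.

#0=f has no predecessor
#1=e has no predecessor
#2=a depends on [1:e]
#3=c depends on [0:f, 1:e]
#4=a depends on [2:a]
#5=e depends on [3:c, 4:a]
#6=f depends on [3:c]
#7=f depends on [6:f]
#8=e depends on [5:e]
sources: [0:f, 1:e]
N(rest) = Σ N(rest − s) over sources s of rest; N(one piece) = 1:
  size 1 → [7]=1  [8]=1
  size 2 → [5,8]=1  [6,7]=1  [7,8]=2
  size 3 → [4,5,8]=1  [5,7,8]=3  [6,7,8]=3
  size 4 → [2,4,5,8]=1  [4,5,7,8]=4  [5,6,7,8]=6
  size 5 → [2,4,5,7,8]=5  [3,5,6,7,8]=6  [4,5,6,7,8]=10
  size 6 → [0,3,5,6,7,8]=6  [2,4,5,6,7,8]=15  [3,4,5,6,7,8]=16
  size 7 → [0,3,4,5,6,7,8]=22  [2,3,4,5,6,7,8]=31
  first=0(f) contributes 31
  first=1(e) contributes 53
|[w]| = 84

84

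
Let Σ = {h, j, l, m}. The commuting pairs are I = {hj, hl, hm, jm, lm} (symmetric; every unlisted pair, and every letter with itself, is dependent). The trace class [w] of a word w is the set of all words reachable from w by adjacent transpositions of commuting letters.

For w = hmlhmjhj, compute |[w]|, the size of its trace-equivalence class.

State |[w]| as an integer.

560

drop 0:h onto floor
drop 1:m onto floor
drop 2:l onto floor
drop 3:h onto {0:h}
drop 4:m onto {1:m}
drop 5:j onto {2:l}
drop 6:h onto {3:h}
drop 7:j onto {5:j}
ground layer = {0:h, 1:m, 2:l}
drop-orders for the pieces not yet dropped (sum over which currently-grounded one goes next):
  1 to go: {4} 1  {6} 1  {7} 1
  2 to go: {1,4} 1  {3,6} 1  {4,6} 2  {4,7} 2  {5,7} 1  {6,7} 2
  3 to go: {0,3,6} 1  {1,4,6} 3  {1,4,7} 3  {2,5,7} 1  {3,4,6} 3  {3,6,7} 3  {4,5,7} 3  {4,6,7} 6  {5,6,7} 3
  4 to go: {0,3,4,6} 4  {0,3,6,7} 4  {1,3,4,6} 6  {1,4,5,7} 6  {1,4,6,7} 12  {2,4,5,7} 4  {2,5,6,7} 4  {3,4,6,7} 12  {3,5,6,7} 6  {4,5,6,7} 12
  5 to go: {0,1,3,4,6} 10  {0,3,4,6,7} 20  {0,3,5,6,7} 10  {1,2,4,5,7} 10  {1,3,4,6,7} 30  {1,4,5,6,7} 30  {2,3,5,6,7} 10  {2,4,5,6,7} 20  {3,4,5,6,7} 30
  6 to go: {0,1,3,4,6,7} 60  {0,2,3,5,6,7} 20  {0,3,4,5,6,7} 60  {1,2,4,5,6,7} 60  {1,3,4,5,6,7} 90  {2,3,4,5,6,7} 60
  if 0:h drops first: 210 orders
  if 1:m drops first: 140 orders
  if 2:l drops first: 210 orders
heap linearizations: 560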